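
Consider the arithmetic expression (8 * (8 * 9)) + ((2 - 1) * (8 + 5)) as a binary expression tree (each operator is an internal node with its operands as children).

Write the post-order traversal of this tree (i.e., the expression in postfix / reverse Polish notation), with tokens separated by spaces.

8 8 9 * * 2 1 - 8 5 + * +

Post-order on an expression tree gives postfix notation: for each operator, emit left operand, right operand, then the operator.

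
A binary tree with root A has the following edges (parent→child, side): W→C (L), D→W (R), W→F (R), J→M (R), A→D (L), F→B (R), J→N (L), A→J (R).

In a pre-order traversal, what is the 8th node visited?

Pre-order visits the node, then its left subtree, then its right subtree.
Visit A.
At A: go left to D.
  Visit D.
  At D: no left child.
  At D: go right to W.
    Visit W.
    At W: go left to C.
      C is a leaf — visit C.
    At W: go right to F.
      Visit F.
      At F: no left child.
      At F: go right to B.
        B is a leaf — visit B.
At A: go right to J.
  Visit J.
  At J: go left to N.
    N is a leaf — visit N.
  At J: go right to M.
    M is a leaf — visit M.
Full pre-order sequence: A, D, W, C, F, B, J, N, M.

N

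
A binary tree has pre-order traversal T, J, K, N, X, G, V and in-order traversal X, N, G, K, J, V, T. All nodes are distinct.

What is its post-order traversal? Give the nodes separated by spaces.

X G N K V J T

The first element of pre-order is the root; it splits in-order into left and right subtrees.
Root T: left subtree has 6 nodes {X, N, G, K, J, V}, right has 0 { }.
  Root J: left subtree has 4 nodes {X, N, G, K}, right has 1 {V}.
    Root K: left subtree has 3 nodes {X, N, G}, right has 0 { }.
      Root N: left subtree has 1 node {X}, right has 1 {G}.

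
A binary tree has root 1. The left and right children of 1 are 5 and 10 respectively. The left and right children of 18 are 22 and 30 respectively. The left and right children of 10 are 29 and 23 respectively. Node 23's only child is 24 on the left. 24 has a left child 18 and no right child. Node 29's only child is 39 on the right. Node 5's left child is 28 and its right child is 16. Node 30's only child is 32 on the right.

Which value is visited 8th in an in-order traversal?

22

In-order visits the left subtree, then the node, then the right subtree.
At 1: go left to 5.
  At 5: go left to 28.
    28 is a leaf — visit 28.
  Visit 5.
  At 5: go right to 16.
    16 is a leaf — visit 16.
Visit 1.
At 1: go right to 10.
  At 10: go left to 29.
    At 29: no left child.
    Visit 29.
    At 29: go right to 39.
      39 is a leaf — visit 39.
  Visit 10.
  At 10: go right to 23.
    At 23: go left to 24.
      At 24: go left to 18.
        At 18: go left to 22.
          22 is a leaf — visit 22.
        Visit 18.
        At 18: go right to 30.
          At 30: no left child.
          Visit 30.
          At 30: go right to 32.
            32 is a leaf — visit 32.
      Visit 24.
      At 24: no right child.
    Visit 23.
    At 23: no right child.
Full in-order sequence: 28, 5, 16, 1, 29, 39, 10, 22, 18, 30, 32, 24, 23.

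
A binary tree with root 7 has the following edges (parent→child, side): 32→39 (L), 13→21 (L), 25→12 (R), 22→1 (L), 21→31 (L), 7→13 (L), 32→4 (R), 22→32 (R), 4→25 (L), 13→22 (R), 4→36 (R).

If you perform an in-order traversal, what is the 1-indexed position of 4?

10

In-order visits the left subtree, then the node, then the right subtree.
At 7: go left to 13.
  At 13: go left to 21.
    At 21: go left to 31.
      31 is a leaf — visit 31.
    Visit 21.
    At 21: no right child.
  Visit 13.
  At 13: go right to 22.
    At 22: go left to 1.
      1 is a leaf — visit 1.
    Visit 22.
    At 22: go right to 32.
      At 32: go left to 39.
        39 is a leaf — visit 39.
      Visit 32.
      At 32: go right to 4.
        At 4: go left to 25.
          At 25: no left child.
          Visit 25.
          At 25: go right to 12.
            12 is a leaf — visit 12.
        Visit 4.
        At 4: go right to 36.
          36 is a leaf — visit 36.
Visit 7.
At 7: no right child.
Full in-order sequence: 31, 21, 13, 1, 22, 39, 32, 25, 12, 4, 36, 7.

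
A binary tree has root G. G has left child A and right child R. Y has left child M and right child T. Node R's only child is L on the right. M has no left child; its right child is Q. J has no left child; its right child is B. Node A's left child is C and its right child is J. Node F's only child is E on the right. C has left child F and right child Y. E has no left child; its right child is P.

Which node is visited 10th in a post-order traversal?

J

Post-order visits the left subtree, then the right subtree, then the node.
At G: go left to A.
  At A: go left to C.
    At C: go left to F.
      At F: no left child.
      At F: go right to E.
        At E: no left child.
        At E: go right to P.
          P is a leaf — visit P.
        Visit E.
      Visit F.
    At C: go right to Y.
      At Y: go left to M.
        At M: no left child.
        At M: go right to Q.
          Q is a leaf — visit Q.
        Visit M.
      At Y: go right to T.
        T is a leaf — visit T.
      Visit Y.
    Visit C.
  At A: go right to J.
    At J: no left child.
    At J: go right to B.
      B is a leaf — visit B.
    Visit J.
  Visit A.
At G: go right to R.
  At R: no left child.
  At R: go right to L.
    L is a leaf — visit L.
  Visit R.
Visit G.
Full post-order sequence: P, E, F, Q, M, T, Y, C, B, J, A, L, R, G.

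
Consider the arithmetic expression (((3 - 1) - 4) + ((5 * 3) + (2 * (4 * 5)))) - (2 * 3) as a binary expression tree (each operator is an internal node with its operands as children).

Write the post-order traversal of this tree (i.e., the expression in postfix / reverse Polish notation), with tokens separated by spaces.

Post-order on an expression tree gives postfix notation: for each operator, emit left operand, right operand, then the operator.

3 1 - 4 - 5 3 * 2 4 5 * * + + 2 3 * -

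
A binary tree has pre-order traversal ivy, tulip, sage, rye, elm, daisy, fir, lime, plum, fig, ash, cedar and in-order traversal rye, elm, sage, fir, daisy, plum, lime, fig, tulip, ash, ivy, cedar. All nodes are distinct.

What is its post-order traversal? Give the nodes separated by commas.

elm, rye, fir, plum, fig, lime, daisy, sage, ash, tulip, cedar, ivy

The first element of pre-order is the root; it splits in-order into left and right subtrees.
Root ivy: left subtree has 10 nodes {rye, elm, sage, fir, daisy, plum, lime, fig, tulip, ash}, right has 1 {cedar}.
  Root tulip: left subtree has 8 nodes {rye, elm, sage, fir, daisy, plum, lime, fig}, right has 1 {ash}.
    Root sage: left subtree has 2 nodes {rye, elm}, right has 5 {fir, daisy, plum, lime, fig}.
      Root rye: left subtree has 0 nodes { }, right has 1 {elm}.
      Root daisy: left subtree has 1 node {fir}, right has 3 {plum, lime, fig}.
        Root lime: left subtree has 1 node {plum}, right has 1 {fig}.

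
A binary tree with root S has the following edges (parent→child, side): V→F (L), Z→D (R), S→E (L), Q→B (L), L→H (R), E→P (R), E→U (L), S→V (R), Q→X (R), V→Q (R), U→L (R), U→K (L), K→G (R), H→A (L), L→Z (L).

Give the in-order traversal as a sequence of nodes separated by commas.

K, G, U, Z, D, L, A, H, E, P, S, F, V, B, Q, X

In-order visits the left subtree, then the node, then the right subtree.
At S: go left to E.
  At E: go left to U.
    At U: go left to K.
      At K: no left child.
      Visit K.
      At K: go right to G.
        G is a leaf — visit G.
    Visit U.
    At U: go right to L.
      At L: go left to Z.
        At Z: no left child.
        Visit Z.
        At Z: go right to D.
          D is a leaf — visit D.
      Visit L.
      At L: go right to H.
        At H: go left to A.
          A is a leaf — visit A.
        Visit H.
        At H: no right child.
  Visit E.
  At E: go right to P.
    P is a leaf — visit P.
Visit S.
At S: go right to V.
  At V: go left to F.
    F is a leaf — visit F.
  Visit V.
  At V: go right to Q.
    At Q: go left to B.
      B is a leaf — visit B.
    Visit Q.
    At Q: go right to X.
      X is a leaf — visit X.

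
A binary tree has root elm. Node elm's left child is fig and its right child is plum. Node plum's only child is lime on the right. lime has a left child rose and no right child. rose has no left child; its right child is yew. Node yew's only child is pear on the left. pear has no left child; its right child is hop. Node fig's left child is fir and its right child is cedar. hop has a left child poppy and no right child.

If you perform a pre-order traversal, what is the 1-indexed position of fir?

3

Pre-order visits the node, then its left subtree, then its right subtree.
Visit elm.
At elm: go left to fig.
  Visit fig.
  At fig: go left to fir.
    fir is a leaf — visit fir.
  At fig: go right to cedar.
    cedar is a leaf — visit cedar.
At elm: go right to plum.
  Visit plum.
  At plum: no left child.
  At plum: go right to lime.
    Visit lime.
    At lime: go left to rose.
      Visit rose.
      At rose: no left child.
      At rose: go right to yew.
        Visit yew.
        At yew: go left to pear.
          Visit pear.
          At pear: no left child.
          At pear: go right to hop.
            Visit hop.
            At hop: go left to poppy.
              poppy is a leaf — visit poppy.
            At hop: no right child.
        At yew: no right child.
    At lime: no right child.
Full pre-order sequence: elm, fig, fir, cedar, plum, lime, rose, yew, pear, hop, poppy.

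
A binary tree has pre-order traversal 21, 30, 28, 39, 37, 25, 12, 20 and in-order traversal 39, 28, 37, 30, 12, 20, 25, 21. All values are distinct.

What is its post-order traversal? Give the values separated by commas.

39, 37, 28, 20, 12, 25, 30, 21

The first element of pre-order is the root; it splits in-order into left and right subtrees.
Root 21: left subtree has 7 nodes {39, 28, 37, 30, 12, 20, 25}, right has 0 { }.
  Root 30: left subtree has 3 nodes {39, 28, 37}, right has 3 {12, 20, 25}.
    Root 28: left subtree has 1 node {39}, right has 1 {37}.
    Root 25: left subtree has 2 nodes {12, 20}, right has 0 { }.
      Root 12: left subtree has 0 nodes { }, right has 1 {20}.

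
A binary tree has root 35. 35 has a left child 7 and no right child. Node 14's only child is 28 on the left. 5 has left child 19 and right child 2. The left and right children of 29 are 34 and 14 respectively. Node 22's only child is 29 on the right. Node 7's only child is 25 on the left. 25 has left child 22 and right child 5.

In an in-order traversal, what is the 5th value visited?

14

In-order visits the left subtree, then the node, then the right subtree.
At 35: go left to 7.
  At 7: go left to 25.
    At 25: go left to 22.
      At 22: no left child.
      Visit 22.
      At 22: go right to 29.
        At 29: go left to 34.
          34 is a leaf — visit 34.
        Visit 29.
        At 29: go right to 14.
          At 14: go left to 28.
            28 is a leaf — visit 28.
          Visit 14.
          At 14: no right child.
    Visit 25.
    At 25: go right to 5.
      At 5: go left to 19.
        19 is a leaf — visit 19.
      Visit 5.
      At 5: go right to 2.
        2 is a leaf — visit 2.
  Visit 7.
  At 7: no right child.
Visit 35.
At 35: no right child.
Full in-order sequence: 22, 34, 29, 28, 14, 25, 19, 5, 2, 7, 35.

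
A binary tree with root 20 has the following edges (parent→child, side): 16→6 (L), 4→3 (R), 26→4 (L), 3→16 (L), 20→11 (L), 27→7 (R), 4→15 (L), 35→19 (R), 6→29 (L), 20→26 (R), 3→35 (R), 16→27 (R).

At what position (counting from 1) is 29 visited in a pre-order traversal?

Pre-order visits the node, then its left subtree, then its right subtree.
Visit 20.
At 20: go left to 11.
  11 is a leaf — visit 11.
At 20: go right to 26.
  Visit 26.
  At 26: go left to 4.
    Visit 4.
    At 4: go left to 15.
      15 is a leaf — visit 15.
    At 4: go right to 3.
      Visit 3.
      At 3: go left to 16.
        Visit 16.
        At 16: go left to 6.
          Visit 6.
          At 6: go left to 29.
            29 is a leaf — visit 29.
          At 6: no right child.
        At 16: go right to 27.
          Visit 27.
          At 27: no left child.
          At 27: go right to 7.
            7 is a leaf — visit 7.
      At 3: go right to 35.
        Visit 35.
        At 35: no left child.
        At 35: go right to 19.
          19 is a leaf — visit 19.
  At 26: no right child.
Full pre-order sequence: 20, 11, 26, 4, 15, 3, 16, 6, 29, 27, 7, 35, 19.

9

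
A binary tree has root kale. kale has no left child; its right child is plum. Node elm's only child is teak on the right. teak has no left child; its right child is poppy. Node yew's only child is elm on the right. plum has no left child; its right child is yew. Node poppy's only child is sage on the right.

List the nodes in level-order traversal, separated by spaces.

kale plum yew elm teak poppy sage

Level-order visits nodes level by level from the root, left to right within each level.
Level 0: kale
Level 1: plum
Level 2: yew
Level 3: elm
Level 4: teak
Level 5: poppy
Level 6: sage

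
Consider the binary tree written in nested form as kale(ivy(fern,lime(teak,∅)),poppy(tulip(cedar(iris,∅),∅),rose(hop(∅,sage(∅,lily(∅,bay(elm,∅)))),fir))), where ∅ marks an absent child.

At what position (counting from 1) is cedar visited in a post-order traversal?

Post-order visits the left subtree, then the right subtree, then the node.
At kale: go left to ivy.
  At ivy: go left to fern.
    fern is a leaf — visit fern.
  At ivy: go right to lime.
    At lime: go left to teak.
      teak is a leaf — visit teak.
    At lime: no right child.
    Visit lime.
  Visit ivy.
At kale: go right to poppy.
  At poppy: go left to tulip.
    At tulip: go left to cedar.
      At cedar: go left to iris.
        iris is a leaf — visit iris.
      At cedar: no right child.
      Visit cedar.
    At tulip: no right child.
    Visit tulip.
  At poppy: go right to rose.
    At rose: go left to hop.
      At hop: no left child.
      At hop: go right to sage.
        At sage: no left child.
        At sage: go right to lily.
          At lily: no left child.
          At lily: go right to bay.
            At bay: go left to elm.
              elm is a leaf — visit elm.
            At bay: no right child.
            Visit bay.
          Visit lily.
        Visit sage.
      Visit hop.
    At rose: go right to fir.
      fir is a leaf — visit fir.
    Visit rose.
  Visit poppy.
Visit kale.
Full post-order sequence: fern, teak, lime, ivy, iris, cedar, tulip, elm, bay, lily, sage, hop, fir, rose, poppy, kale.

6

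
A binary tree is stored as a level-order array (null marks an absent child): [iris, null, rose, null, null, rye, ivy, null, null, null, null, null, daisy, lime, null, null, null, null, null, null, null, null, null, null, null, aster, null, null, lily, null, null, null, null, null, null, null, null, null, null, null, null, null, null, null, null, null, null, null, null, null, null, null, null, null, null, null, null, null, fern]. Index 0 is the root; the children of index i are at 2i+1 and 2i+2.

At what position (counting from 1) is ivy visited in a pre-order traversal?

6

Pre-order visits the node, then its left subtree, then its right subtree.
Visit iris.
At iris: no left child.
At iris: go right to rose.
  Visit rose.
  At rose: go left to rye.
    Visit rye.
    At rye: no left child.
    At rye: go right to daisy.
      Visit daisy.
      At daisy: go left to aster.
        aster is a leaf — visit aster.
      At daisy: no right child.
  At rose: go right to ivy.
    Visit ivy.
    At ivy: go left to lime.
      Visit lime.
      At lime: no left child.
      At lime: go right to lily.
        Visit lily.
        At lily: no left child.
        At lily: go right to fern.
          fern is a leaf — visit fern.
    At ivy: no right child.
Full pre-order sequence: iris, rose, rye, daisy, aster, ivy, lime, lily, fern.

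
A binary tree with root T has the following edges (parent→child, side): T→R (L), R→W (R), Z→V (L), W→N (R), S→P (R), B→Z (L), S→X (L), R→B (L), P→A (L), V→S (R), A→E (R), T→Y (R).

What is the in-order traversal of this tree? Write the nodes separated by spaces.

In-order visits the left subtree, then the node, then the right subtree.
At T: go left to R.
  At R: go left to B.
    At B: go left to Z.
      At Z: go left to V.
        At V: no left child.
        Visit V.
        At V: go right to S.
          At S: go left to X.
            X is a leaf — visit X.
          Visit S.
          At S: go right to P.
            At P: go left to A.
              At A: no left child.
              Visit A.
              At A: go right to E.
                E is a leaf — visit E.
            Visit P.
            At P: no right child.
      Visit Z.
      At Z: no right child.
    Visit B.
    At B: no right child.
  Visit R.
  At R: go right to W.
    At W: no left child.
    Visit W.
    At W: go right to N.
      N is a leaf — visit N.
Visit T.
At T: go right to Y.
  Y is a leaf — visit Y.

V X S A E P Z B R W N T Y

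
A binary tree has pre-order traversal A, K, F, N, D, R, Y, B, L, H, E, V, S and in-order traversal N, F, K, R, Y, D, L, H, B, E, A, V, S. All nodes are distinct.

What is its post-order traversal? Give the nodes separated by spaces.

N F Y R H L E B D K S V A

The first element of pre-order is the root; it splits in-order into left and right subtrees.
Root A: left subtree has 10 nodes {N, F, K, R, Y, D, L, H, B, E}, right has 2 {V, S}.
  Root K: left subtree has 2 nodes {N, F}, right has 7 {R, Y, D, L, H, B, E}.
    Root F: left subtree has 1 node {N}, right has 0 { }.
    Root D: left subtree has 2 nodes {R, Y}, right has 4 {L, H, B, E}.
      Root R: left subtree has 0 nodes { }, right has 1 {Y}.
      Root B: left subtree has 2 nodes {L, H}, right has 1 {E}.
        Root L: left subtree has 0 nodes { }, right has 1 {H}.
  Root V: left subtree has 0 nodes { }, right has 1 {S}.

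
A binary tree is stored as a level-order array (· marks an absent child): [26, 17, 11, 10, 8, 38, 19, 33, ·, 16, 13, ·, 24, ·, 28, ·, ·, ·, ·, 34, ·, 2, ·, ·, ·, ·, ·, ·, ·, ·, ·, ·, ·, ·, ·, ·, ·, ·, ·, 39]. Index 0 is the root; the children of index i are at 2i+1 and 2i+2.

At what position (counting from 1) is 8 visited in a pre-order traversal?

5

Pre-order visits the node, then its left subtree, then its right subtree.
Visit 26.
At 26: go left to 17.
  Visit 17.
  At 17: go left to 10.
    Visit 10.
    At 10: go left to 33.
      33 is a leaf — visit 33.
    At 10: no right child.
  At 17: go right to 8.
    Visit 8.
    At 8: go left to 16.
      Visit 16.
      At 16: go left to 34.
        Visit 34.
        At 34: go left to 39.
          39 is a leaf — visit 39.
        At 34: no right child.
      At 16: no right child.
    At 8: go right to 13.
      Visit 13.
      At 13: go left to 2.
        2 is a leaf — visit 2.
      At 13: no right child.
At 26: go right to 11.
  Visit 11.
  At 11: go left to 38.
    Visit 38.
    At 38: no left child.
    At 38: go right to 24.
      24 is a leaf — visit 24.
  At 11: go right to 19.
    Visit 19.
    At 19: no left child.
    At 19: go right to 28.
      28 is a leaf — visit 28.
Full pre-order sequence: 26, 17, 10, 33, 8, 16, 34, 39, 13, 2, 11, 38, 24, 19, 28.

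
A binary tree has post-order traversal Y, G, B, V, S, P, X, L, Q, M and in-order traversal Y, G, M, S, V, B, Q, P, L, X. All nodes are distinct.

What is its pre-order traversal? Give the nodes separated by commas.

The last element of post-order is the root; it splits in-order into left and right subtrees.
Root M: left subtree has 2 nodes {Y, G}, right has 7 {S, V, B, Q, P, L, X}.
  Root G: left subtree has 1 node {Y}, right has 0 { }.
  Root Q: left subtree has 3 nodes {S, V, B}, right has 3 {P, L, X}.
    Root S: left subtree has 0 nodes { }, right has 2 {V, B}.
      Root V: left subtree has 0 nodes { }, right has 1 {B}.
    Root L: left subtree has 1 node {P}, right has 1 {X}.

M, G, Y, Q, S, V, B, L, P, X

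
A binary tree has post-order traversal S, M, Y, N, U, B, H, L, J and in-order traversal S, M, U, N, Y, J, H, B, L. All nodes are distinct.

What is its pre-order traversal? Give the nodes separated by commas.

The last element of post-order is the root; it splits in-order into left and right subtrees.
Root J: left subtree has 5 nodes {S, M, U, N, Y}, right has 3 {H, B, L}.
  Root U: left subtree has 2 nodes {S, M}, right has 2 {N, Y}.
    Root M: left subtree has 1 node {S}, right has 0 { }.
    Root N: left subtree has 0 nodes { }, right has 1 {Y}.
  Root L: left subtree has 2 nodes {H, B}, right has 0 { }.
    Root H: left subtree has 0 nodes { }, right has 1 {B}.

J, U, M, S, N, Y, L, H, B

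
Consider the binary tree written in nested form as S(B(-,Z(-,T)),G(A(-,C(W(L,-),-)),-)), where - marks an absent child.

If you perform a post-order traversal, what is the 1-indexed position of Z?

2

Post-order visits the left subtree, then the right subtree, then the node.
At S: go left to B.
  At B: no left child.
  At B: go right to Z.
    At Z: no left child.
    At Z: go right to T.
      T is a leaf — visit T.
    Visit Z.
  Visit B.
At S: go right to G.
  At G: go left to A.
    At A: no left child.
    At A: go right to C.
      At C: go left to W.
        At W: go left to L.
          L is a leaf — visit L.
        At W: no right child.
        Visit W.
      At C: no right child.
      Visit C.
    Visit A.
  At G: no right child.
  Visit G.
Visit S.
Full post-order sequence: T, Z, B, L, W, C, A, G, S.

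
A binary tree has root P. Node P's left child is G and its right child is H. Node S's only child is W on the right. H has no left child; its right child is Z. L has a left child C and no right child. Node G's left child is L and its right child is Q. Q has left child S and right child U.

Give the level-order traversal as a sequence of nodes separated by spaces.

Level-order visits nodes level by level from the root, left to right within each level.
Level 0: P
Level 1: G, H
Level 2: L, Q, Z
Level 3: C, S, U
Level 4: W

P G H L Q Z C S U W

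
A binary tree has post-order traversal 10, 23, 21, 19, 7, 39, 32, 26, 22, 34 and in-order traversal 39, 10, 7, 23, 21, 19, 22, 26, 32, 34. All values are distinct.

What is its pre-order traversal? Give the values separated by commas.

34, 22, 39, 7, 10, 19, 21, 23, 26, 32

The last element of post-order is the root; it splits in-order into left and right subtrees.
Root 34: left subtree has 9 nodes {39, 10, 7, 23, 21, 19, 22, 26, 32}, right has 0 { }.
  Root 22: left subtree has 6 nodes {39, 10, 7, 23, 21, 19}, right has 2 {26, 32}.
    Root 39: left subtree has 0 nodes { }, right has 5 {10, 7, 23, 21, 19}.
      Root 7: left subtree has 1 node {10}, right has 3 {23, 21, 19}.
        Root 19: left subtree has 2 nodes {23, 21}, right has 0 { }.
          Root 21: left subtree has 1 node {23}, right has 0 { }.
    Root 26: left subtree has 0 nodes { }, right has 1 {32}.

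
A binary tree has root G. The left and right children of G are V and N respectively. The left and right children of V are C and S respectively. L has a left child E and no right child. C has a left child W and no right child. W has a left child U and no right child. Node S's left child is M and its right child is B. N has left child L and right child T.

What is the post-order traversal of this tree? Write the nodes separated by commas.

U, W, C, M, B, S, V, E, L, T, N, G

Post-order visits the left subtree, then the right subtree, then the node.
At G: go left to V.
  At V: go left to C.
    At C: go left to W.
      At W: go left to U.
        U is a leaf — visit U.
      At W: no right child.
      Visit W.
    At C: no right child.
    Visit C.
  At V: go right to S.
    At S: go left to M.
      M is a leaf — visit M.
    At S: go right to B.
      B is a leaf — visit B.
    Visit S.
  Visit V.
At G: go right to N.
  At N: go left to L.
    At L: go left to E.
      E is a leaf — visit E.
    At L: no right child.
    Visit L.
  At N: go right to T.
    T is a leaf — visit T.
  Visit N.
Visit G.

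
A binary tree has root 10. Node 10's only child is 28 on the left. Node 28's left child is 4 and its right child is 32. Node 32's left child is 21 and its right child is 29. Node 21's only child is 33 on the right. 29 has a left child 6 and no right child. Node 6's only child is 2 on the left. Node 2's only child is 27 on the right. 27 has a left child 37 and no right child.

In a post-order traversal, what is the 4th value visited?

37

Post-order visits the left subtree, then the right subtree, then the node.
At 10: go left to 28.
  At 28: go left to 4.
    4 is a leaf — visit 4.
  At 28: go right to 32.
    At 32: go left to 21.
      At 21: no left child.
      At 21: go right to 33.
        33 is a leaf — visit 33.
      Visit 21.
    At 32: go right to 29.
      At 29: go left to 6.
        At 6: go left to 2.
          At 2: no left child.
          At 2: go right to 27.
            At 27: go left to 37.
              37 is a leaf — visit 37.
            At 27: no right child.
            Visit 27.
          Visit 2.
        At 6: no right child.
        Visit 6.
      At 29: no right child.
      Visit 29.
    Visit 32.
  Visit 28.
At 10: no right child.
Visit 10.
Full post-order sequence: 4, 33, 21, 37, 27, 2, 6, 29, 32, 28, 10.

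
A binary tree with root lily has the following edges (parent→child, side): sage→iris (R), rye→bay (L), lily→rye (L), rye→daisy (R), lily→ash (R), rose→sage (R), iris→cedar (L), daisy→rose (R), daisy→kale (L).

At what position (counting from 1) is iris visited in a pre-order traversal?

8

Pre-order visits the node, then its left subtree, then its right subtree.
Visit lily.
At lily: go left to rye.
  Visit rye.
  At rye: go left to bay.
    bay is a leaf — visit bay.
  At rye: go right to daisy.
    Visit daisy.
    At daisy: go left to kale.
      kale is a leaf — visit kale.
    At daisy: go right to rose.
      Visit rose.
      At rose: no left child.
      At rose: go right to sage.
        Visit sage.
        At sage: no left child.
        At sage: go right to iris.
          Visit iris.
          At iris: go left to cedar.
            cedar is a leaf — visit cedar.
          At iris: no right child.
At lily: go right to ash.
  ash is a leaf — visit ash.
Full pre-order sequence: lily, rye, bay, daisy, kale, rose, sage, iris, cedar, ash.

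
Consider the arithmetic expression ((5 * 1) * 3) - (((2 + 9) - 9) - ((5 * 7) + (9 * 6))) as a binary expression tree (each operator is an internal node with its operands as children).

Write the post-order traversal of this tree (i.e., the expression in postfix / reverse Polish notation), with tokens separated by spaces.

5 1 * 3 * 2 9 + 9 - 5 7 * 9 6 * + - -

Post-order on an expression tree gives postfix notation: for each operator, emit left operand, right operand, then the operator.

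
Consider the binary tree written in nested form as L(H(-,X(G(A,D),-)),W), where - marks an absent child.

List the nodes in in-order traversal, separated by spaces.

In-order visits the left subtree, then the node, then the right subtree.
At L: go left to H.
  At H: no left child.
  Visit H.
  At H: go right to X.
    At X: go left to G.
      At G: go left to A.
        A is a leaf — visit A.
      Visit G.
      At G: go right to D.
        D is a leaf — visit D.
    Visit X.
    At X: no right child.
Visit L.
At L: go right to W.
  W is a leaf — visit W.

H A G D X L W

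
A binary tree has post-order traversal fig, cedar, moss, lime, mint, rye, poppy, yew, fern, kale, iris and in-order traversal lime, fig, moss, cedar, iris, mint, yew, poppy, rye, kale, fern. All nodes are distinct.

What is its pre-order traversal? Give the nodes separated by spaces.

The last element of post-order is the root; it splits in-order into left and right subtrees.
Root iris: left subtree has 4 nodes {lime, fig, moss, cedar}, right has 6 {mint, yew, poppy, rye, kale, fern}.
  Root lime: left subtree has 0 nodes { }, right has 3 {fig, moss, cedar}.
    Root moss: left subtree has 1 node {fig}, right has 1 {cedar}.
  Root kale: left subtree has 4 nodes {mint, yew, poppy, rye}, right has 1 {fern}.
    Root yew: left subtree has 1 node {mint}, right has 2 {poppy, rye}.
      Root poppy: left subtree has 0 nodes { }, right has 1 {rye}.

iris lime moss fig cedar kale yew mint poppy rye fern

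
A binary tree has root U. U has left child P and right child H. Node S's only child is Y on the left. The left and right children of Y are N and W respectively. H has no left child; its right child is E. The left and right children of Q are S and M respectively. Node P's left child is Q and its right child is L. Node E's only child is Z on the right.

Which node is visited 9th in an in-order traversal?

U

In-order visits the left subtree, then the node, then the right subtree.
At U: go left to P.
  At P: go left to Q.
    At Q: go left to S.
      At S: go left to Y.
        At Y: go left to N.
          N is a leaf — visit N.
        Visit Y.
        At Y: go right to W.
          W is a leaf — visit W.
      Visit S.
      At S: no right child.
    Visit Q.
    At Q: go right to M.
      M is a leaf — visit M.
  Visit P.
  At P: go right to L.
    L is a leaf — visit L.
Visit U.
At U: go right to H.
  At H: no left child.
  Visit H.
  At H: go right to E.
    At E: no left child.
    Visit E.
    At E: go right to Z.
      Z is a leaf — visit Z.
Full in-order sequence: N, Y, W, S, Q, M, P, L, U, H, E, Z.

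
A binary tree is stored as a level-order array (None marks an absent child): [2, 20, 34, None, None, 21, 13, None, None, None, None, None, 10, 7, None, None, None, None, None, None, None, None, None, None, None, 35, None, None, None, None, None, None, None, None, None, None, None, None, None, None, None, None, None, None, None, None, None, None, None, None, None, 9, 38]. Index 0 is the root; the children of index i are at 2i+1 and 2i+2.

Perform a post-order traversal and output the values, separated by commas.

Post-order visits the left subtree, then the right subtree, then the node.
At 2: go left to 20.
  20 is a leaf — visit 20.
At 2: go right to 34.
  At 34: go left to 21.
    At 21: no left child.
    At 21: go right to 10.
      At 10: go left to 35.
        At 35: go left to 9.
          9 is a leaf — visit 9.
        At 35: go right to 38.
          38 is a leaf — visit 38.
        Visit 35.
      At 10: no right child.
      Visit 10.
    Visit 21.
  At 34: go right to 13.
    At 13: go left to 7.
      7 is a leaf — visit 7.
    At 13: no right child.
    Visit 13.
  Visit 34.
Visit 2.

20, 9, 38, 35, 10, 21, 7, 13, 34, 2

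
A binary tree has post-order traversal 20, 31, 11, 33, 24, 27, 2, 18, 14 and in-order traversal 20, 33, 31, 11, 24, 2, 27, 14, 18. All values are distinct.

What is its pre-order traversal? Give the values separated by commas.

The last element of post-order is the root; it splits in-order into left and right subtrees.
Root 14: left subtree has 7 nodes {20, 33, 31, 11, 24, 2, 27}, right has 1 {18}.
  Root 2: left subtree has 5 nodes {20, 33, 31, 11, 24}, right has 1 {27}.
    Root 24: left subtree has 4 nodes {20, 33, 31, 11}, right has 0 { }.
      Root 33: left subtree has 1 node {20}, right has 2 {31, 11}.
        Root 11: left subtree has 1 node {31}, right has 0 { }.

14, 2, 24, 33, 20, 11, 31, 27, 18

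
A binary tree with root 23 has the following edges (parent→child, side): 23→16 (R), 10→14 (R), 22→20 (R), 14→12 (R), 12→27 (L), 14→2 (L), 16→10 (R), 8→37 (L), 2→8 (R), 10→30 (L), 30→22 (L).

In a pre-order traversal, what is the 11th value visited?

Pre-order visits the node, then its left subtree, then its right subtree.
Visit 23.
At 23: no left child.
At 23: go right to 16.
  Visit 16.
  At 16: no left child.
  At 16: go right to 10.
    Visit 10.
    At 10: go left to 30.
      Visit 30.
      At 30: go left to 22.
        Visit 22.
        At 22: no left child.
        At 22: go right to 20.
          20 is a leaf — visit 20.
      At 30: no right child.
    At 10: go right to 14.
      Visit 14.
      At 14: go left to 2.
        Visit 2.
        At 2: no left child.
        At 2: go right to 8.
          Visit 8.
          At 8: go left to 37.
            37 is a leaf — visit 37.
          At 8: no right child.
      At 14: go right to 12.
        Visit 12.
        At 12: go left to 27.
          27 is a leaf — visit 27.
        At 12: no right child.
Full pre-order sequence: 23, 16, 10, 30, 22, 20, 14, 2, 8, 37, 12, 27.

12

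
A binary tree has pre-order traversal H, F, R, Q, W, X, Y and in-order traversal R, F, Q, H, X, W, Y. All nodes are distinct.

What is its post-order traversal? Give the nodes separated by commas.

R, Q, F, X, Y, W, H

The first element of pre-order is the root; it splits in-order into left and right subtrees.
Root H: left subtree has 3 nodes {R, F, Q}, right has 3 {X, W, Y}.
  Root F: left subtree has 1 node {R}, right has 1 {Q}.
  Root W: left subtree has 1 node {X}, right has 1 {Y}.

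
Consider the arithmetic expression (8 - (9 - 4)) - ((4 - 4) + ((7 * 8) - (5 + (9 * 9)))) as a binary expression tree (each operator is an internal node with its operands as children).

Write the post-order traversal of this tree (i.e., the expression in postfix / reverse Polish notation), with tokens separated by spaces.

8 9 4 - - 4 4 - 7 8 * 5 9 9 * + - + -

Post-order on an expression tree gives postfix notation: for each operator, emit left operand, right operand, then the operator.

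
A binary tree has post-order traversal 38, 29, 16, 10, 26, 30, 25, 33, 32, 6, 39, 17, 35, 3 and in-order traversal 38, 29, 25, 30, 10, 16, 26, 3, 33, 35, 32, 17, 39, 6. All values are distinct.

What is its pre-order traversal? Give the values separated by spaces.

3 25 29 38 30 26 10 16 35 33 17 32 39 6

The last element of post-order is the root; it splits in-order into left and right subtrees.
Root 3: left subtree has 7 nodes {38, 29, 25, 30, 10, 16, 26}, right has 6 {33, 35, 32, 17, 39, 6}.
  Root 25: left subtree has 2 nodes {38, 29}, right has 4 {30, 10, 16, 26}.
    Root 29: left subtree has 1 node {38}, right has 0 { }.
    Root 30: left subtree has 0 nodes { }, right has 3 {10, 16, 26}.
      Root 26: left subtree has 2 nodes {10, 16}, right has 0 { }.
        Root 10: left subtree has 0 nodes { }, right has 1 {16}.
  Root 35: left subtree has 1 node {33}, right has 4 {32, 17, 39, 6}.
    Root 17: left subtree has 1 node {32}, right has 2 {39, 6}.
      Root 39: left subtree has 0 nodes { }, right has 1 {6}.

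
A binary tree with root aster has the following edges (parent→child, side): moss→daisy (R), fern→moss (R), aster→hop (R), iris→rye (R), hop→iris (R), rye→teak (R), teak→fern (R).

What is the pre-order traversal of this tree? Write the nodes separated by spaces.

Pre-order visits the node, then its left subtree, then its right subtree.
Visit aster.
At aster: no left child.
At aster: go right to hop.
  Visit hop.
  At hop: no left child.
  At hop: go right to iris.
    Visit iris.
    At iris: no left child.
    At iris: go right to rye.
      Visit rye.
      At rye: no left child.
      At rye: go right to teak.
        Visit teak.
        At teak: no left child.
        At teak: go right to fern.
          Visit fern.
          At fern: no left child.
          At fern: go right to moss.
            Visit moss.
            At moss: no left child.
            At moss: go right to daisy.
              daisy is a leaf — visit daisy.

aster hop iris rye teak fern moss daisy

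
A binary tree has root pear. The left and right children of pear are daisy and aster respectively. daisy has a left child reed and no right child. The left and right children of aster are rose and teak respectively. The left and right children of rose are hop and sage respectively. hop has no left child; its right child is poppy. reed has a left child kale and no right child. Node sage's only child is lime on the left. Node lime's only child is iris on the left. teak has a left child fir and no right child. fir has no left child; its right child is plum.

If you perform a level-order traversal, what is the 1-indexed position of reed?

Level-order visits nodes level by level from the root, left to right within each level.
Level 0: pear
Level 1: daisy, aster
Level 2: reed, rose, teak
Level 3: kale, hop, sage, fir
Level 4: poppy, lime, plum
Level 5: iris
Full level-order sequence: pear, daisy, aster, reed, rose, teak, kale, hop, sage, fir, poppy, lime, plum, iris.

4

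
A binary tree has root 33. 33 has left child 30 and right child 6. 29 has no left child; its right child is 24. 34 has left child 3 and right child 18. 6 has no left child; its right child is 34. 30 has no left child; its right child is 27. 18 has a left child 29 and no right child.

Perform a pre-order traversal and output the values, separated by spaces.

33 30 27 6 34 3 18 29 24

Pre-order visits the node, then its left subtree, then its right subtree.
Visit 33.
At 33: go left to 30.
  Visit 30.
  At 30: no left child.
  At 30: go right to 27.
    27 is a leaf — visit 27.
At 33: go right to 6.
  Visit 6.
  At 6: no left child.
  At 6: go right to 34.
    Visit 34.
    At 34: go left to 3.
      3 is a leaf — visit 3.
    At 34: go right to 18.
      Visit 18.
      At 18: go left to 29.
        Visit 29.
        At 29: no left child.
        At 29: go right to 24.
          24 is a leaf — visit 24.
      At 18: no right child.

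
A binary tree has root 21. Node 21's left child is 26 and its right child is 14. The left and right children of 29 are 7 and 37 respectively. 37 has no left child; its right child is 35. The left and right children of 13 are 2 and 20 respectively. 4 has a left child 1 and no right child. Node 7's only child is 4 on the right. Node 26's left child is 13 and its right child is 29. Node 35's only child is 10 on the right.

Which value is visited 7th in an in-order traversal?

In-order visits the left subtree, then the node, then the right subtree.
At 21: go left to 26.
  At 26: go left to 13.
    At 13: go left to 2.
      2 is a leaf — visit 2.
    Visit 13.
    At 13: go right to 20.
      20 is a leaf — visit 20.
  Visit 26.
  At 26: go right to 29.
    At 29: go left to 7.
      At 7: no left child.
      Visit 7.
      At 7: go right to 4.
        At 4: go left to 1.
          1 is a leaf — visit 1.
        Visit 4.
        At 4: no right child.
    Visit 29.
    At 29: go right to 37.
      At 37: no left child.
      Visit 37.
      At 37: go right to 35.
        At 35: no left child.
        Visit 35.
        At 35: go right to 10.
          10 is a leaf — visit 10.
Visit 21.
At 21: go right to 14.
  14 is a leaf — visit 14.
Full in-order sequence: 2, 13, 20, 26, 7, 1, 4, 29, 37, 35, 10, 21, 14.

4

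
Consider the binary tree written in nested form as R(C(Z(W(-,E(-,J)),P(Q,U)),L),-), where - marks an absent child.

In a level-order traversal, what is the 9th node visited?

Level-order visits nodes level by level from the root, left to right within each level.
Level 0: R
Level 1: C
Level 2: Z, L
Level 3: W, P
Level 4: E, Q, U
Level 5: J
Full level-order sequence: R, C, Z, L, W, P, E, Q, U, J.

U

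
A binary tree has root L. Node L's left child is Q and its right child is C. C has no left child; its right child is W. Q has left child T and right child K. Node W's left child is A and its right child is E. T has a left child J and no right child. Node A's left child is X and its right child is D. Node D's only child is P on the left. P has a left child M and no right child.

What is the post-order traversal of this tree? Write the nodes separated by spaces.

J T K Q X M P D A E W C L

Post-order visits the left subtree, then the right subtree, then the node.
At L: go left to Q.
  At Q: go left to T.
    At T: go left to J.
      J is a leaf — visit J.
    At T: no right child.
    Visit T.
  At Q: go right to K.
    K is a leaf — visit K.
  Visit Q.
At L: go right to C.
  At C: no left child.
  At C: go right to W.
    At W: go left to A.
      At A: go left to X.
        X is a leaf — visit X.
      At A: go right to D.
        At D: go left to P.
          At P: go left to M.
            M is a leaf — visit M.
          At P: no right child.
          Visit P.
        At D: no right child.
        Visit D.
      Visit A.
    At W: go right to E.
      E is a leaf — visit E.
    Visit W.
  Visit C.
Visit L.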